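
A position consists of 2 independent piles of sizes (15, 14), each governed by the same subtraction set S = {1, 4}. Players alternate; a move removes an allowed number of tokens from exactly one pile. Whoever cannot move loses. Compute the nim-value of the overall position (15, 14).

All piles use S = {1, 4}:
G(0) = 0
G(1) = mex{0} = 1
G(2) = mex{1} = 0
G(3) = mex{0} = 1
G(4) = mex{1,0} = 2
G(5) = mex{2,1} = 0
G(6) = mex{0,0} = 1
G(7) = mex{1,1} = 0
G(8) = mex{0,2} = 1
G(9) = mex{1,0} = 2
G(10) = mex{2,1} = 0
G(11) = mex{0,0} = 1
G(12) = mex{1,1} = 0
G(13) = mex{0,2} = 1
G(14) = mex{1,0} = 2
G(15) = mex{2,1} = 0
Pile A: G(15) = 0.
Pile B: G(14) = 2.
Combined Grundy value = 0 ⊕ 2 = 2.

2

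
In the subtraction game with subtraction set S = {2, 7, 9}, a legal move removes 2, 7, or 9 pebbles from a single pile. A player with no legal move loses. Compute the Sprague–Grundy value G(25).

3

n :  0  1  2  3  4  5  6  7  8  9 10 11 12 13 14 15 16 17 18 19 20 21 22 23 24 25
G :  0  0  1  1  0  0  1  1  2  2  3  3  2  2  3  0  0  1  1  0  0  1  1  2  2  3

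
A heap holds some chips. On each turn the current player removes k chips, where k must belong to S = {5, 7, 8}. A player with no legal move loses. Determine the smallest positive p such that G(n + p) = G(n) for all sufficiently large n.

G(0) = 0
G(1) = mex{} = 0
G(2) = mex{} = 0
G(3) = mex{} = 0
G(4) = mex{} = 0
G(5) = mex{0} = 1
G(6) = mex{0} = 1
G(7) = mex{0,0} = 1
G(8) = mex{0,0,0} = 1
G(9) = mex{0,0,0} = 1
G(10) = mex{1,0,0} = 2
G(11) = mex{1,0,0} = 2
G(12) = mex{1,1,0} = 2
G(13) = mex{1,1,1} = 0
G(14) = mex{1,1,1} = 0
G(15) = mex{2,1,1} = 0
G(16) = mex{2,1,1} = 0
G(17) = mex{2,2,1} = 0
G(18) = mex{0,2,2} = 1
G(19) = mex{0,2,2} = 1
G(20) = mex{0,0,2} = 1
G(21) = mex{0,0,0} = 1
G(22) = mex{0,0,0} = 1
G(23) = mex{1,0,0} = 2
G(24) = mex{1,0,0} = 2
G(25) = mex{1,1,0} = 2
G(26) = mex{1,1,1} = 0
G(27) = mex{1,1,1} = 0
G(n+13) = G(n) holds for n = 0,…,7 (a full window of length max(S) = 8), so the sequence is purely periodic with period 13.

13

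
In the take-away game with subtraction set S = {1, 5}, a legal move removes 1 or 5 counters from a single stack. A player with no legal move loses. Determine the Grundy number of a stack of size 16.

0

G(0) = 0
G(1) = mex{0} = 1
G(2) = mex{1} = 0
G(3) = mex{0} = 1
G(4) = mex{1} = 0
G(5) = mex{0,0} = 1
G(6) = mex{1,1} = 0
G(7) = mex{0,0} = 1
G(8) = mex{1,1} = 0
G(9) = mex{0,0} = 1
G(10) = mex{1,1} = 0
G(11) = mex{0,0} = 1
G(12) = mex{1,1} = 0
G(13) = mex{0,0} = 1
G(14) = mex{1,1} = 0
G(15) = mex{0,0} = 1
G(16) = mex{1,1} = 0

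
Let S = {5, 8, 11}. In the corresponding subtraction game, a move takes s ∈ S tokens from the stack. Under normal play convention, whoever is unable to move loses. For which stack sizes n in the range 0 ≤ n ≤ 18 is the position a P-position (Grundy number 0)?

0, 1, 2, 3, 4, 16, 17, 18

G(0) = 0
G(1) = mex{} = 0
G(2) = mex{} = 0
G(3) = mex{} = 0
G(4) = mex{} = 0
G(5) = mex{0} = 1
G(6) = mex{0} = 1
G(7) = mex{0} = 1
G(8) = mex{0,0} = 1
G(9) = mex{0,0} = 1
G(10) = mex{1,0} = 2
G(11) = mex{1,0,0} = 2
G(12) = mex{1,0,0} = 2
G(13) = mex{1,1,0} = 2
G(14) = mex{1,1,0} = 2
G(15) = mex{2,1,0} = 3
G(16) = mex{2,1,1} = 0
G(17) = mex{2,1,1} = 0
G(18) = mex{2,2,1} = 0
P-positions are exactly the n with G(n) = 0.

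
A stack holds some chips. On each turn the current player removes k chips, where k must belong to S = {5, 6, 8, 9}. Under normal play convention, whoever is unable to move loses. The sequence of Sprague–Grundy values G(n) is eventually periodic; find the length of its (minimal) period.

14

G(0) = 0
G(1) = mex{} = 0
G(2) = mex{} = 0
G(3) = mex{} = 0
G(4) = mex{} = 0
G(5) = mex{0} = 1
G(6) = mex{0,0} = 1
G(7) = mex{0,0} = 1
G(8) = mex{0,0,0} = 1
G(9) = mex{0,0,0,0} = 1
G(10) = mex{1,0,0,0} = 2
G(11) = mex{1,1,0,0} = 2
G(12) = mex{1,1,0,0} = 2
G(13) = mex{1,1,1,0} = 2
G(14) = mex{1,1,1,1} = 0
G(15) = mex{2,1,1,1} = 0
G(16) = mex{2,2,1,1} = 0
G(17) = mex{2,2,1,1} = 0
G(18) = mex{2,2,2,1} = 0
G(19) = mex{0,2,2,2} = 1
G(20) = mex{0,0,2,2} = 1
G(21) = mex{0,0,2,2} = 1
G(22) = mex{0,0,0,2} = 1
G(23) = mex{0,0,0,0} = 1
G(24) = mex{1,0,0,0} = 2
G(25) = mex{1,1,0,0} = 2
G(26) = mex{1,1,0,0} = 2
G(27) = mex{1,1,1,0} = 2
G(28) = mex{1,1,1,1} = 0
G(29) = mex{2,1,1,1} = 0
G(n+14) = G(n) holds for n = 0,…,8 (a full window of length max(S) = 9), so the sequence is purely periodic with period 14.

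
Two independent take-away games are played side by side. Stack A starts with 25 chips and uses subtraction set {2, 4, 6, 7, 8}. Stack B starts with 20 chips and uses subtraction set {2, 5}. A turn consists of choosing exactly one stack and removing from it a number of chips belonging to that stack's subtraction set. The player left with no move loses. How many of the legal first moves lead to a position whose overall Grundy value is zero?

1

Stack A, S = {2, 4, 6, 7, 8}:
n :  0  1  2  3  4  5  6  7  8  9 10 11 12 13 14 15 16 17 18 19 20 21 22 23 24 25
G :  0  0  1  1  2  2  3  3  4  4  0  0  1  1  2  2  3  3  4  4  0  0  1  1  2  2
G_A(25) = 2.
Stack B, S = {2, 5}:
G(0) = 0
G(1) = mex{} = 0
G(2) = mex{0} = 1
G(3) = mex{0} = 1
G(4) = mex{1} = 0
G(5) = mex{1,0} = 2
G(6) = mex{0,0} = 1
G(7) = mex{2,1} = 0
G(8) = mex{1,1} = 0
G(9) = mex{0,0} = 1
G(10) = mex{0,2} = 1
G(11) = mex{1,1} = 0
G(12) = mex{1,0} = 2
G(13) = mex{0,0} = 1
G(14) = mex{2,1} = 0
G(15) = mex{1,1} = 0
G(16) = mex{0,0} = 1
G(17) = mex{0,2} = 1
G(18) = mex{1,1} = 0
G(19) = mex{1,0} = 2
G(20) = mex{0,0} = 1
G_B(20) = 1.
Combined Grundy value = 2 ⊕ 1 = 3.
A winning move leaves total XOR = 0, i.e. changes one component's Grundy value g to g ⊕ X where X is the current total.
Stack A: need g' = 2⊕3 = 1. Options: 25−2→G=1, 25−4→G=0, 25−6→G=4, 25−7→G=4, 25−8→G=3. Hits: 1.
Stack B: need g' = 1⊕3 = 2. Options: 20−2→G=0, 20−5→G=0. Hits: 0.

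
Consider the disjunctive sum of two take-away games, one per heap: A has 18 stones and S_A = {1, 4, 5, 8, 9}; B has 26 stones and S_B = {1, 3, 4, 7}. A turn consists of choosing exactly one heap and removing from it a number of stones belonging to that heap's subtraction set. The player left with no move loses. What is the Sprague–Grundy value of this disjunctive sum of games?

Heap A, S = {1, 4, 5, 8, 9}:
G(0) = 0
G(1) = mex{0} = 1
G(2) = mex{1} = 0
G(3) = mex{0} = 1
G(4) = mex{1,0} = 2
G(5) = mex{2,1,0} = 3
G(6) = mex{3,0,1} = 2
G(7) = mex{2,1,0} = 3
G(8) = mex{3,2,1,0} = 4
G(9) = mex{4,3,2,1,0} = 5
G(10) = mex{5,2,3,0,1} = 4
G(11) = mex{4,3,2,1,0} = 5
G(12) = mex{5,4,3,2,1} = 0
G(13) = mex{0,5,4,3,2} = 1
G(14) = mex{1,4,5,2,3} = 0
G(15) = mex{0,5,4,3,2} = 1
G(16) = mex{1,0,5,4,3} = 2
G(17) = mex{2,1,0,5,4} = 3
G(18) = mex{3,0,1,4,5} = 2
G_A(18) = 2.
Heap B, S = {1, 3, 4, 7}:
n :  0  1  2  3  4  5  6  7  8  9 10 11 12 13 14 15 16 17 18 19 20 21 22 23 24 25 26
G :  0  1  0  1  2  3  2  3  0  1  0  1  2  3  2  3  0  1  0  1  2  3  2  3  0  1  0
G_B(26) = 0.
Combined Grundy value = 2 ⊕ 0 = 2.

2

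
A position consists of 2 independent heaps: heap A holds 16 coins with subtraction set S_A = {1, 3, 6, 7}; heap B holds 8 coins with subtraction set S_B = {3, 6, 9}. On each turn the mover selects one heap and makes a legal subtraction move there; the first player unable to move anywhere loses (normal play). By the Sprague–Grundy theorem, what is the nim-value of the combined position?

2

Heap A, S = {1, 3, 6, 7}:
G(0) = 0
G(1) = mex{0} = 1
G(2) = mex{1} = 0
G(3) = mex{0,0} = 1
G(4) = mex{1,1} = 0
G(5) = mex{0,0} = 1
G(6) = mex{1,1,0} = 2
G(7) = mex{2,0,1,0} = 3
G(8) = mex{3,1,0,1} = 2
G(9) = mex{2,2,1,0} = 3
G(10) = mex{3,3,0,1} = 2
G(11) = mex{2,2,1,0} = 3
G(12) = mex{3,3,2,1} = 0
G(13) = mex{0,2,3,2} = 1
G(14) = mex{1,3,2,3} = 0
G(15) = mex{0,0,3,2} = 1
G(16) = mex{1,1,2,3} = 0
G_A(16) = 0.
Heap B, S = {3, 6, 9}:
n : 0 1 2 3 4 5 6 7 8
G : 0 0 0 1 1 1 2 2 2
G_B(8) = 2.
Combined Grundy value = 0 ⊕ 2 = 2.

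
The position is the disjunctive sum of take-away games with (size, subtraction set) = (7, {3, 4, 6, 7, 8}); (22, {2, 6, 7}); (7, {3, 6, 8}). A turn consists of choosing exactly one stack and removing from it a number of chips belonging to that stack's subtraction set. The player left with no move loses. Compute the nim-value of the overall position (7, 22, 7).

Stack A, S = {3, 4, 6, 7, 8}:
G(0) = 0
G(1) = mex{} = 0
G(2) = mex{} = 0
G(3) = mex{0} = 1
G(4) = mex{0,0} = 1
G(5) = mex{0,0} = 1
G(6) = mex{1,0,0} = 2
G(7) = mex{1,1,0,0} = 2
G_A(7) = 2.
Stack B, S = {2, 6, 7}:
G(0) = 0
G(1) = mex{} = 0
G(2) = mex{0} = 1
G(3) = mex{0} = 1
G(4) = mex{1} = 0
G(5) = mex{1} = 0
G(6) = mex{0,0} = 1
G(7) = mex{0,0,0} = 1
G(8) = mex{1,1,0} = 2
G(9) = mex{1,1,1} = 0
G(10) = mex{2,0,1} = 3
G(11) = mex{0,0,0} = 1
G(12) = mex{3,1,0} = 2
G(13) = mex{1,1,1} = 0
G(14) = mex{2,2,1} = 0
G(15) = mex{0,0,2} = 1
G(16) = mex{0,3,0} = 1
G(17) = mex{1,1,3} = 0
G(18) = mex{1,2,1} = 0
G(19) = mex{0,0,2} = 1
G(20) = mex{0,0,0} = 1
G(21) = mex{1,1,0} = 2
G(22) = mex{1,1,1} = 0
G_B(22) = 0.
Stack C, S = {3, 6, 8}:
G(0) = 0
G(1) = mex{} = 0
G(2) = mex{} = 0
G(3) = mex{0} = 1
G(4) = mex{0} = 1
G(5) = mex{0} = 1
G(6) = mex{1,0} = 2
G(7) = mex{1,0} = 2
G_C(7) = 2.
Combined Grundy value = 2 ⊕ 0 ⊕ 2 = 0.

0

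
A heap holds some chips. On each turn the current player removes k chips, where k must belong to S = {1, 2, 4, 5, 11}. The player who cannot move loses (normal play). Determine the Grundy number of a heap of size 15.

G(0) = 0
G(1) = mex{0} = 1
G(2) = mex{1,0} = 2
G(3) = mex{2,1} = 0
G(4) = mex{0,2,0} = 1
G(5) = mex{1,0,1,0} = 2
G(6) = mex{2,1,2,1} = 0
G(7) = mex{0,2,0,2} = 1
G(8) = mex{1,0,1,0} = 2
G(9) = mex{2,1,2,1} = 0
G(10) = mex{0,2,0,2} = 1
G(11) = mex{1,0,1,0,0} = 2
G(12) = mex{2,1,2,1,1} = 0
G(13) = mex{0,2,0,2,2} = 1
G(14) = mex{1,0,1,0,0} = 2
G(15) = mex{2,1,2,1,1} = 0

0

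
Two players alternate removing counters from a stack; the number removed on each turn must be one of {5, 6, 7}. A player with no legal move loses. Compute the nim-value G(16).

G(0) = 0
G(1) = mex{} = 0
G(2) = mex{} = 0
G(3) = mex{} = 0
G(4) = mex{} = 0
G(5) = mex{0} = 1
G(6) = mex{0,0} = 1
G(7) = mex{0,0,0} = 1
G(8) = mex{0,0,0} = 1
G(9) = mex{0,0,0} = 1
G(10) = mex{1,0,0} = 2
G(11) = mex{1,1,0} = 2
G(12) = mex{1,1,1} = 0
G(13) = mex{1,1,1} = 0
G(14) = mex{1,1,1} = 0
G(15) = mex{2,1,1} = 0
G(16) = mex{2,2,1} = 0

0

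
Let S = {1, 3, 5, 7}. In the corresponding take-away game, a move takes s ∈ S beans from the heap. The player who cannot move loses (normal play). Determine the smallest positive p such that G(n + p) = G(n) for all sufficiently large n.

G(0) = 0
G(1) = mex{0} = 1
G(2) = mex{1} = 0
G(3) = mex{0,0} = 1
G(4) = mex{1,1} = 0
G(5) = mex{0,0,0} = 1
G(6) = mex{1,1,1} = 0
G(7) = mex{0,0,0,0} = 1
G(8) = mex{1,1,1,1} = 0
G(9) = mex{0,0,0,0} = 1
G(10) = mex{1,1,1,1} = 0
G(11) = mex{0,0,0,0} = 1
G(12) = mex{1,1,1,1} = 0
G(13) = mex{0,0,0,0} = 1
G(14) = mex{1,1,1,1} = 0
G(n+2) = G(n) holds for n = 0,…,6 (a full window of length max(S) = 7), so the sequence is purely periodic with period 2.

2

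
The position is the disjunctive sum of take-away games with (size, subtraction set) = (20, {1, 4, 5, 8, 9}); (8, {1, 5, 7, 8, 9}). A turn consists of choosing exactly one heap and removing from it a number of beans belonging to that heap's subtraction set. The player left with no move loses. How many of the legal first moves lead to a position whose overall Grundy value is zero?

Heap A, S = {1, 4, 5, 8, 9}:
n :  0  1  2  3  4  5  6  7  8  9 10 11 12 13 14 15 16 17 18 19 20
G :  0  1  0  1  2  3  2  3  4  5  4  5  0  1  0  1  2  3  2  3  4
G_A(20) = 4.
Heap B, S = {1, 5, 7, 8, 9}:
G(0) = 0
G(1) = mex{0} = 1
G(2) = mex{1} = 0
G(3) = mex{0} = 1
G(4) = mex{1} = 0
G(5) = mex{0,0} = 1
G(6) = mex{1,1} = 0
G(7) = mex{0,0,0} = 1
G(8) = mex{1,1,1,0} = 2
G_B(8) = 2.
Combined Grundy value = 4 ⊕ 2 = 6.
A winning move leaves total XOR = 0, i.e. changes one component's Grundy value g to g ⊕ X where X is the current total.
Heap A: need g' = 4⊕6 = 2. Options: 20−1→G=3, 20−4→G=2, 20−5→G=1, 20−8→G=0, 20−9→G=5. Hits: 1.
Heap B: need g' = 2⊕6 = 4. Options: 8−1→G=1, 8−5→G=1, 8−7→G=1, 8−8→G=0. Hits: 0.

1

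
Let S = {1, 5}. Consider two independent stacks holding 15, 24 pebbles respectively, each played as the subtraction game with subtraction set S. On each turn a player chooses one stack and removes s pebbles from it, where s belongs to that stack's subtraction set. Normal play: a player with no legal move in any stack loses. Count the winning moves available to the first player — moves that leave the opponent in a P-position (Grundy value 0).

All stacks use S = {1, 5}:
G(0) = 0
G(1) = mex{0} = 1
G(2) = mex{1} = 0
G(3) = mex{0} = 1
G(4) = mex{1} = 0
G(5) = mex{0,0} = 1
G(6) = mex{1,1} = 0
G(7) = mex{0,0} = 1
G(8) = mex{1,1} = 0
G(9) = mex{0,0} = 1
G(10) = mex{1,1} = 0
G(11) = mex{0,0} = 1
G(12) = mex{1,1} = 0
G(13) = mex{0,0} = 1
G(14) = mex{1,1} = 0
G(15) = mex{0,0} = 1
G(16) = mex{1,1} = 0
G(17) = mex{0,0} = 1
G(18) = mex{1,1} = 0
G(19) = mex{0,0} = 1
G(20) = mex{1,1} = 0
G(21) = mex{0,0} = 1
G(22) = mex{1,1} = 0
G(23) = mex{0,0} = 1
G(24) = mex{1,1} = 0
Stack A: G(15) = 1.
Stack B: G(24) = 0.
Combined Grundy value = 1 ⊕ 0 = 1.
A winning move leaves total XOR = 0, i.e. changes one component's Grundy value g to g ⊕ X where X is the current total.
Stack A: need g' = 1⊕1 = 0. Options: 15−1→G=0, 15−5→G=0. Hits: 2.
Stack B: need g' = 0⊕1 = 1. Options: 24−1→G=1, 24−5→G=1. Hits: 2.

4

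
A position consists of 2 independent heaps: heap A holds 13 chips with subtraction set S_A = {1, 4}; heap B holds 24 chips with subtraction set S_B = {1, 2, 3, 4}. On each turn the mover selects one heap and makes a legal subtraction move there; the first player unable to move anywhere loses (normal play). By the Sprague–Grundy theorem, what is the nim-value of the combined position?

Heap A, S = {1, 4}:
n :  0  1  2  3  4  5  6  7  8  9 10 11 12 13
G :  0  1  0  1  2  0  1  0  1  2  0  1  0  1
G_A(13) = 1.
Heap B, S = {1, 2, 3, 4}:
G(0) = 0
G(1) = mex{0} = 1
G(2) = mex{1,0} = 2
G(3) = mex{2,1,0} = 3
G(4) = mex{3,2,1,0} = 4
G(5) = mex{4,3,2,1} = 0
G(6) = mex{0,4,3,2} = 1
G(7) = mex{1,0,4,3} = 2
G(8) = mex{2,1,0,4} = 3
G(9) = mex{3,2,1,0} = 4
G(10) = mex{4,3,2,1} = 0
G(11) = mex{0,4,3,2} = 1
G(12) = mex{1,0,4,3} = 2
G(13) = mex{2,1,0,4} = 3
G(14) = mex{3,2,1,0} = 4
G(15) = mex{4,3,2,1} = 0
G(16) = mex{0,4,3,2} = 1
G(17) = mex{1,0,4,3} = 2
G(18) = mex{2,1,0,4} = 3
G(19) = mex{3,2,1,0} = 4
G(20) = mex{4,3,2,1} = 0
G(21) = mex{0,4,3,2} = 1
G(22) = mex{1,0,4,3} = 2
G(23) = mex{2,1,0,4} = 3
G(24) = mex{3,2,1,0} = 4
G_B(24) = 4.
Combined Grundy value = 1 ⊕ 4 = 5.

5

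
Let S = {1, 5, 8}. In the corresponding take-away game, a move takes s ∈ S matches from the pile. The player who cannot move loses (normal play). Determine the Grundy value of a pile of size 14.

n :  0  1  2  3  4  5  6  7  8  9 10 11 12 13 14
G :  0  1  0  1  0  1  0  1  2  3  2  3  2  0  1

1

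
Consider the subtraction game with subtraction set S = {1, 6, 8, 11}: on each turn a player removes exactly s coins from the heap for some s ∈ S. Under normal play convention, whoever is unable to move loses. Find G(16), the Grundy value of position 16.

0

G(0) = 0
G(1) = mex{0} = 1
G(2) = mex{1} = 0
G(3) = mex{0} = 1
G(4) = mex{1} = 0
G(5) = mex{0} = 1
G(6) = mex{1,0} = 2
G(7) = mex{2,1} = 0
G(8) = mex{0,0,0} = 1
G(9) = mex{1,1,1} = 0
G(10) = mex{0,0,0} = 1
G(11) = mex{1,1,1,0} = 2
G(12) = mex{2,2,0,1} = 3
G(13) = mex{3,0,1,0} = 2
G(14) = mex{2,1,2,1} = 0
G(15) = mex{0,0,0,0} = 1
G(16) = mex{1,1,1,1} = 0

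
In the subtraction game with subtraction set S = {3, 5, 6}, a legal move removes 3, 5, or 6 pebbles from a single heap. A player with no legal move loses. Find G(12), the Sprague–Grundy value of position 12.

n :  0  1  2  3  4  5  6  7  8  9 10 11 12
G :  0  0  0  1  1  1  2  2  2  0  0  0  1

1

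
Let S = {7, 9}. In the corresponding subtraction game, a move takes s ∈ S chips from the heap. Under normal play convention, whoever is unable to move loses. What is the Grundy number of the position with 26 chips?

G(0) = 0
G(1) = mex{} = 0
G(2) = mex{} = 0
G(3) = mex{} = 0
G(4) = mex{} = 0
G(5) = mex{} = 0
G(6) = mex{} = 0
G(7) = mex{0} = 1
G(8) = mex{0} = 1
G(9) = mex{0,0} = 1
G(10) = mex{0,0} = 1
G(11) = mex{0,0} = 1
G(12) = mex{0,0} = 1
G(13) = mex{0,0} = 1
G(14) = mex{1,0} = 2
G(15) = mex{1,0} = 2
G(16) = mex{1,1} = 0
G(17) = mex{1,1} = 0
G(18) = mex{1,1} = 0
G(19) = mex{1,1} = 0
G(20) = mex{1,1} = 0
G(21) = mex{2,1} = 0
G(22) = mex{2,1} = 0
G(23) = mex{0,2} = 1
G(24) = mex{0,2} = 1
G(25) = mex{0,0} = 1
G(26) = mex{0,0} = 1

1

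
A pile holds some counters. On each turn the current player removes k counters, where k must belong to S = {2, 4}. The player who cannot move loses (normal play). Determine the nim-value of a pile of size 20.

1

G(0) = 0
G(1) = mex{} = 0
G(2) = mex{0} = 1
G(3) = mex{0} = 1
G(4) = mex{1,0} = 2
G(5) = mex{1,0} = 2
G(6) = mex{2,1} = 0
G(7) = mex{2,1} = 0
G(8) = mex{0,2} = 1
G(9) = mex{0,2} = 1
G(10) = mex{1,0} = 2
G(11) = mex{1,0} = 2
G(12) = mex{2,1} = 0
G(13) = mex{2,1} = 0
G(14) = mex{0,2} = 1
G(15) = mex{0,2} = 1
G(16) = mex{1,0} = 2
G(17) = mex{1,0} = 2
G(18) = mex{2,1} = 0
G(19) = mex{2,1} = 0
G(20) = mex{0,2} = 1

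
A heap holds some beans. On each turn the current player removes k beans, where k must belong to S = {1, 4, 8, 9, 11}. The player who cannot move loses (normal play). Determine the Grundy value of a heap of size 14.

2

G(0) = 0
G(1) = mex{0} = 1
G(2) = mex{1} = 0
G(3) = mex{0} = 1
G(4) = mex{1,0} = 2
G(5) = mex{2,1} = 0
G(6) = mex{0,0} = 1
G(7) = mex{1,1} = 0
G(8) = mex{0,2,0} = 1
G(9) = mex{1,0,1,0} = 2
G(10) = mex{2,1,0,1} = 3
G(11) = mex{3,0,1,0,0} = 2
G(12) = mex{2,1,2,1,1} = 0
G(13) = mex{0,2,0,2,0} = 1
G(14) = mex{1,3,1,0,1} = 2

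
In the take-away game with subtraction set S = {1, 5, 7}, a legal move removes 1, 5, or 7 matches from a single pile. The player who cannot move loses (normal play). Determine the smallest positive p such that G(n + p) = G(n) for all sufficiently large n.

2

n :  0  1  2  3  4  5  6  7  8  9 10 11 12 13 14
G :  0  1  0  1  0  1  0  1  0  1  0  1  0  1  0
G(n+2) = G(n) holds for n = 0,…,6 (a full window of length max(S) = 7), so the sequence is purely periodic with period 2.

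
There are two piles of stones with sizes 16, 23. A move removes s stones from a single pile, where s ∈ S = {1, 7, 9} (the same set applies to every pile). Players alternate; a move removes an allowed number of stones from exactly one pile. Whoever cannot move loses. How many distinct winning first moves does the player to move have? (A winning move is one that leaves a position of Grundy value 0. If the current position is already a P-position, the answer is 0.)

6

All piles use S = {1, 7, 9}:
G(0) = 0
G(1) = mex{0} = 1
G(2) = mex{1} = 0
G(3) = mex{0} = 1
G(4) = mex{1} = 0
G(5) = mex{0} = 1
G(6) = mex{1} = 0
G(7) = mex{0,0} = 1
G(8) = mex{1,1} = 0
G(9) = mex{0,0,0} = 1
G(10) = mex{1,1,1} = 0
G(11) = mex{0,0,0} = 1
G(12) = mex{1,1,1} = 0
G(13) = mex{0,0,0} = 1
G(14) = mex{1,1,1} = 0
G(15) = mex{0,0,0} = 1
G(16) = mex{1,1,1} = 0
G(17) = mex{0,0,0} = 1
G(18) = mex{1,1,1} = 0
G(19) = mex{0,0,0} = 1
G(20) = mex{1,1,1} = 0
G(21) = mex{0,0,0} = 1
G(22) = mex{1,1,1} = 0
G(23) = mex{0,0,0} = 1
Pile A: G(16) = 0.
Pile B: G(23) = 1.
Combined Grundy value = 0 ⊕ 1 = 1.
A winning move leaves total XOR = 0, i.e. changes one component's Grundy value g to g ⊕ X where X is the current total.
Pile A: need g' = 0⊕1 = 1. Options: 16−1→G=1, 16−7→G=1, 16−9→G=1. Hits: 3.
Pile B: need g' = 1⊕1 = 0. Options: 23−1→G=0, 23−7→G=0, 23−9→G=0. Hits: 3.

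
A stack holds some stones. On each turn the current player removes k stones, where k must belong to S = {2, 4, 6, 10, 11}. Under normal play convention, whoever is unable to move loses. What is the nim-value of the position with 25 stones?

0

G(0) = 0
G(1) = mex{} = 0
G(2) = mex{0} = 1
G(3) = mex{0} = 1
G(4) = mex{1,0} = 2
G(5) = mex{1,0} = 2
G(6) = mex{2,1,0} = 3
G(7) = mex{2,1,0} = 3
G(8) = mex{3,2,1} = 0
G(9) = mex{3,2,1} = 0
G(10) = mex{0,3,2,0} = 1
G(11) = mex{0,3,2,0,0} = 1
G(12) = mex{1,0,3,1,0} = 2
G(13) = mex{1,0,3,1,1} = 2
G(14) = mex{2,1,0,2,1} = 3
G(15) = mex{2,1,0,2,2} = 3
G(16) = mex{3,2,1,3,2} = 0
G(17) = mex{3,2,1,3,3} = 0
G(18) = mex{0,3,2,0,3} = 1
G(19) = mex{0,3,2,0,0} = 1
G(20) = mex{1,0,3,1,0} = 2
G(21) = mex{1,0,3,1,1} = 2
G(22) = mex{2,1,0,2,1} = 3
G(23) = mex{2,1,0,2,2} = 3
G(24) = mex{3,2,1,3,2} = 0
G(25) = mex{3,2,1,3,3} = 0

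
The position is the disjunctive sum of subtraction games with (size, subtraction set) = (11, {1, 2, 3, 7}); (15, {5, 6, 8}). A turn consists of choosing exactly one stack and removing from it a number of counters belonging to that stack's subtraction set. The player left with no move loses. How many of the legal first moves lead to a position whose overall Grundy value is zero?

Stack A, S = {1, 2, 3, 7}:
n :  0  1  2  3  4  5  6  7  8  9 10 11
G :  0  1  2  3  0  1  2  3  0  1  2  3
G_A(11) = 3.
Stack B, S = {5, 6, 8}:
n :  0  1  2  3  4  5  6  7  8  9 10 11 12 13 14 15
G :  0  0  0  0  0  1  1  1  1  1  2  2  2  0  0  0
G_B(15) = 0.
Combined Grundy value = 3 ⊕ 0 = 3.
A winning move leaves total XOR = 0, i.e. changes one component's Grundy value g to g ⊕ X where X is the current total.
Stack A: need g' = 3⊕3 = 0. Options: 11−1→G=2, 11−2→G=1, 11−3→G=0, 11−7→G=0. Hits: 2.
Stack B: need g' = 0⊕3 = 3. Options: 15−5→G=2, 15−6→G=1, 15−8→G=1. Hits: 0.

2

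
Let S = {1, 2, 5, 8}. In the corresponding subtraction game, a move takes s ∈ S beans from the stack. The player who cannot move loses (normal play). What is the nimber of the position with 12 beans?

n :  0  1  2  3  4  5  6  7  8  9 10 11 12
G :  0  1  2  0  1  2  0  1  2  0  1  2  0

0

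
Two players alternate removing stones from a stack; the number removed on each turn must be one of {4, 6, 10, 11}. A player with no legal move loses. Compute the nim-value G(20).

G(0) = 0
G(1) = mex{} = 0
G(2) = mex{} = 0
G(3) = mex{} = 0
G(4) = mex{0} = 1
G(5) = mex{0} = 1
G(6) = mex{0,0} = 1
G(7) = mex{0,0} = 1
G(8) = mex{1,0} = 2
G(9) = mex{1,0} = 2
G(10) = mex{1,1,0} = 2
G(11) = mex{1,1,0,0} = 2
G(12) = mex{2,1,0,0} = 3
G(13) = mex{2,1,0,0} = 3
G(14) = mex{2,2,1,0} = 3
G(15) = mex{2,2,1,1} = 0
G(16) = mex{3,2,1,1} = 0
G(17) = mex{3,2,1,1} = 0
G(18) = mex{3,3,2,1} = 0
G(19) = mex{0,3,2,2} = 1
G(20) = mex{0,3,2,2} = 1

1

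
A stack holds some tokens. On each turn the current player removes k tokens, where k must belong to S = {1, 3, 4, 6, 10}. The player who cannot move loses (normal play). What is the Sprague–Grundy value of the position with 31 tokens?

1

G(0) = 0
G(1) = mex{0} = 1
G(2) = mex{1} = 0
G(3) = mex{0,0} = 1
G(4) = mex{1,1,0} = 2
G(5) = mex{2,0,1} = 3
G(6) = mex{3,1,0,0} = 2
G(7) = mex{2,2,1,1} = 0
G(8) = mex{0,3,2,0} = 1
G(9) = mex{1,2,3,1} = 0
G(10) = mex{0,0,2,2,0} = 1
G(11) = mex{1,1,0,3,1} = 2
G(12) = mex{2,0,1,2,0} = 3
G(13) = mex{3,1,0,0,1} = 2
G(14) = mex{2,2,1,1,2} = 0
G(15) = mex{0,3,2,0,3} = 1
G(16) = mex{1,2,3,1,2} = 0
G(17) = mex{0,0,2,2,0} = 1
G(18) = mex{1,1,0,3,1} = 2
G(19) = mex{2,0,1,2,0} = 3
G(20) = mex{3,1,0,0,1} = 2
G(21) = mex{2,2,1,1,2} = 0
G(22) = mex{0,3,2,0,3} = 1
G(23) = mex{1,2,3,1,2} = 0
G(24) = mex{0,0,2,2,0} = 1
G(25) = mex{1,1,0,3,1} = 2
G(26) = mex{2,0,1,2,0} = 3
G(27) = mex{3,1,0,0,1} = 2
G(28) = mex{2,2,1,1,2} = 0
G(29) = mex{0,3,2,0,3} = 1
G(30) = mex{1,2,3,1,2} = 0
G(31) = mex{0,0,2,2,0} = 1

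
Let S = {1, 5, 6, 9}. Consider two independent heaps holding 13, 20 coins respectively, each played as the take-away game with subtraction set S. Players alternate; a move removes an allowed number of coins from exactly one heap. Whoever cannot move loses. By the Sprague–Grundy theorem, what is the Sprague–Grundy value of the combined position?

3

All heaps use S = {1, 5, 6, 9}:
n :  0  1  2  3  4  5  6  7  8  9 10 11 12 13 14 15 16 17 18 19 20
G :  0  1  0  1  0  1  2  3  2  3  2  3  0  1  0  1  0  1  2  3  2
Heap A: G(13) = 1.
Heap B: G(20) = 2.
Combined Grundy value = 1 ⊕ 2 = 3.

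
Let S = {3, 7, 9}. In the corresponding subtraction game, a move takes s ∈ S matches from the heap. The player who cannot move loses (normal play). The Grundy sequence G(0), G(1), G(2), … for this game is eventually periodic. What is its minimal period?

2

n :  0  1  2  3  4  5  6  7  8  9 10 11 12 13 14 15 16 17 18 19 20 21 22 23 24 25 26
G :  0  0  0  1  1  1  0  2  2  1  3  3  0  2  0  1  0  1  0  1  0  1  0  1  0  1  0
From n = 14 onward G(n+2) = G(n); since this holds over max(S) = 9 consecutive positions the period is 2 (pre-period 14).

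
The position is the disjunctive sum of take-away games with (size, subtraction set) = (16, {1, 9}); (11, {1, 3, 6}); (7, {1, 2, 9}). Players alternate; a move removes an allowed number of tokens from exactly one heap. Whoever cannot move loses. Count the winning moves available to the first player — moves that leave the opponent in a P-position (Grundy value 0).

Heap A, S = {1, 9}:
G(0) = 0
G(1) = mex{0} = 1
G(2) = mex{1} = 0
G(3) = mex{0} = 1
G(4) = mex{1} = 0
G(5) = mex{0} = 1
G(6) = mex{1} = 0
G(7) = mex{0} = 1
G(8) = mex{1} = 0
G(9) = mex{0,0} = 1
G(10) = mex{1,1} = 0
G(11) = mex{0,0} = 1
G(12) = mex{1,1} = 0
G(13) = mex{0,0} = 1
G(14) = mex{1,1} = 0
G(15) = mex{0,0} = 1
G(16) = mex{1,1} = 0
G_A(16) = 0.
Heap B, S = {1, 3, 6}:
G(0) = 0
G(1) = mex{0} = 1
G(2) = mex{1} = 0
G(3) = mex{0,0} = 1
G(4) = mex{1,1} = 0
G(5) = mex{0,0} = 1
G(6) = mex{1,1,0} = 2
G(7) = mex{2,0,1} = 3
G(8) = mex{3,1,0} = 2
G(9) = mex{2,2,1} = 0
G(10) = mex{0,3,0} = 1
G(11) = mex{1,2,1} = 0
G_B(11) = 0.
Heap C, S = {1, 2, 9}:
n : 0 1 2 3 4 5 6 7
G : 0 1 2 0 1 2 0 1
G_C(7) = 1.
Combined Grundy value = 0 ⊕ 0 ⊕ 1 = 1.
A winning move leaves total XOR = 0, i.e. changes one component's Grundy value g to g ⊕ X where X is the current total.
Heap A: need g' = 0⊕1 = 1. Options: 16−1→G=1, 16−9→G=1. Hits: 2.
Heap B: need g' = 0⊕1 = 1. Options: 11−1→G=1, 11−3→G=2, 11−6→G=1. Hits: 2.
Heap C: need g' = 1⊕1 = 0. Options: 7−1→G=0, 7−2→G=2. Hits: 1.

5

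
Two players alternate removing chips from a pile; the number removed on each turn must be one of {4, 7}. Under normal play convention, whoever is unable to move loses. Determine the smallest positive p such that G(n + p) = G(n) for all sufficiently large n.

11

G(0) = 0
G(1) = mex{} = 0
G(2) = mex{} = 0
G(3) = mex{} = 0
G(4) = mex{0} = 1
G(5) = mex{0} = 1
G(6) = mex{0} = 1
G(7) = mex{0,0} = 1
G(8) = mex{1,0} = 2
G(9) = mex{1,0} = 2
G(10) = mex{1,0} = 2
G(11) = mex{1,1} = 0
G(12) = mex{2,1} = 0
G(13) = mex{2,1} = 0
G(14) = mex{2,1} = 0
G(15) = mex{0,2} = 1
G(16) = mex{0,2} = 1
G(17) = mex{0,2} = 1
G(18) = mex{0,0} = 1
G(19) = mex{1,0} = 2
G(20) = mex{1,0} = 2
G(21) = mex{1,0} = 2
G(22) = mex{1,1} = 0
G(23) = mex{2,1} = 0
G(n+11) = G(n) holds for n = 0,…,6 (a full window of length max(S) = 7), so the sequence is purely periodic with period 11.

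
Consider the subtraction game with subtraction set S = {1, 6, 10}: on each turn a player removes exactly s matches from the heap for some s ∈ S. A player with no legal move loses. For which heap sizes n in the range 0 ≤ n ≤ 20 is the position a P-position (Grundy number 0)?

0, 2, 4, 7, 9, 11, 16, 18, 20

n :  0  1  2  3  4  5  6  7  8  9 10 11 12 13 14 15 16 17 18 19 20
G :  0  1  0  1  0  1  2  0  1  0  1  0  1  2  3  2  0  1  0  1  0
P-positions are exactly the n with G(n) = 0.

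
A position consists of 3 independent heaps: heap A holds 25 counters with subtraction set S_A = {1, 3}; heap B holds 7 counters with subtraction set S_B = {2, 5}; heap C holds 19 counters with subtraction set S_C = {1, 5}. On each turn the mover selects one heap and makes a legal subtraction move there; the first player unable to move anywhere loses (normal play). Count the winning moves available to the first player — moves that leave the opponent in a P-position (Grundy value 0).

Heap A, S = {1, 3}:
n :  0  1  2  3  4  5  6  7  8  9 10 11 12 13 14 15 16 17 18 19 20 21 22 23 24 25
G :  0  1  0  1  0  1  0  1  0  1  0  1  0  1  0  1  0  1  0  1  0  1  0  1  0  1
G_A(25) = 1.
Heap B, S = {2, 5}:
n : 0 1 2 3 4 5 6 7
G : 0 0 1 1 0 2 1 0
G_B(7) = 0.
Heap C, S = {1, 5}:
G(0) = 0
G(1) = mex{0} = 1
G(2) = mex{1} = 0
G(3) = mex{0} = 1
G(4) = mex{1} = 0
G(5) = mex{0,0} = 1
G(6) = mex{1,1} = 0
G(7) = mex{0,0} = 1
G(8) = mex{1,1} = 0
G(9) = mex{0,0} = 1
G(10) = mex{1,1} = 0
G(11) = mex{0,0} = 1
G(12) = mex{1,1} = 0
G(13) = mex{0,0} = 1
G(14) = mex{1,1} = 0
G(15) = mex{0,0} = 1
G(16) = mex{1,1} = 0
G(17) = mex{0,0} = 1
G(18) = mex{1,1} = 0
G(19) = mex{0,0} = 1
G_C(19) = 1.
Combined Grundy value = 1 ⊕ 0 ⊕ 1 = 0.
A winning move leaves total XOR = 0, i.e. changes one component's Grundy value g to g ⊕ X where X is the current total.
Heap A: target g' = 1⊕0 = 1, but every legal move changes the Grundy value (mex property), so 0 moves.
Heap B: target g' = 0⊕0 = 0, but every legal move changes the Grundy value (mex property), so 0 moves.
Heap C: target g' = 1⊕0 = 1, but every legal move changes the Grundy value (mex property), so 0 moves.

0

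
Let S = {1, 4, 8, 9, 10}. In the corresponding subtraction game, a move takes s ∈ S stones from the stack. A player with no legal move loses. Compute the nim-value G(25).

0

n :  0  1  2  3  4  5  6  7  8  9 10 11 12 13 14 15 16 17 18 19 20 21 22 23 24 25
G :  0  1  0  1  2  0  1  0  1  2  3  2  3  4  5  3  2  3  0  1  0  1  2  0  1  0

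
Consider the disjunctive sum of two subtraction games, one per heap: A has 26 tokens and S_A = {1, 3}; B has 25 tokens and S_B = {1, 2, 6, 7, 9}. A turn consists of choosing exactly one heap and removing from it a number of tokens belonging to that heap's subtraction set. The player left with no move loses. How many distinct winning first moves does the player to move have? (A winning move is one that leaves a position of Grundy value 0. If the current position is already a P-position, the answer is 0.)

Heap A, S = {1, 3}:
n :  0  1  2  3  4  5  6  7  8  9 10 11 12 13 14 15 16 17 18 19 20 21 22 23 24 25 26
G :  0  1  0  1  0  1  0  1  0  1  0  1  0  1  0  1  0  1  0  1  0  1  0  1  0  1  0
G_A(26) = 0.
Heap B, S = {1, 2, 6, 7, 9}:
G(0) = 0
G(1) = mex{0} = 1
G(2) = mex{1,0} = 2
G(3) = mex{2,1} = 0
G(4) = mex{0,2} = 1
G(5) = mex{1,0} = 2
G(6) = mex{2,1,0} = 3
G(7) = mex{3,2,1,0} = 4
G(8) = mex{4,3,2,1} = 0
G(9) = mex{0,4,0,2,0} = 1
G(10) = mex{1,0,1,0,1} = 2
G(11) = mex{2,1,2,1,2} = 0
G(12) = mex{0,2,3,2,0} = 1
G(13) = mex{1,0,4,3,1} = 2
G(14) = mex{2,1,0,4,2} = 3
G(15) = mex{3,2,1,0,3} = 4
G(16) = mex{4,3,2,1,4} = 0
G(17) = mex{0,4,0,2,0} = 1
G(18) = mex{1,0,1,0,1} = 2
G(19) = mex{2,1,2,1,2} = 0
G(20) = mex{0,2,3,2,0} = 1
G(21) = mex{1,0,4,3,1} = 2
G(22) = mex{2,1,0,4,2} = 3
G(23) = mex{3,2,1,0,3} = 4
G(24) = mex{4,3,2,1,4} = 0
G(25) = mex{0,4,0,2,0} = 1
G_B(25) = 1.
Combined Grundy value = 0 ⊕ 1 = 1.
A winning move leaves total XOR = 0, i.e. changes one component's Grundy value g to g ⊕ X where X is the current total.
Heap A: need g' = 0⊕1 = 1. Options: 26−1→G=1, 26−3→G=1. Hits: 2.
Heap B: need g' = 1⊕1 = 0. Options: 25−1→G=0, 25−2→G=4, 25−6→G=0, 25−7→G=2, 25−9→G=0. Hits: 3.

5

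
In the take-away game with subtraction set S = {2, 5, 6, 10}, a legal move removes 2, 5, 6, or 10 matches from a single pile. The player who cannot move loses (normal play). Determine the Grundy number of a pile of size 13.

2

n :  0  1  2  3  4  5  6  7  8  9 10 11 12 13
G :  0  0  1  1  0  2  1  3  0  2  1  3  0  2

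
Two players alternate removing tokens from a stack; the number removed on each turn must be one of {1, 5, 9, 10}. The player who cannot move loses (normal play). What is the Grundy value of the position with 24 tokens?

1

n :  0  1  2  3  4  5  6  7  8  9 10 11 12 13 14 15 16 17 18 19 20 21 22 23 24
G :  0  1  0  1  0  1  0  1  0  1  2  3  2  3  2  3  2  3  2  0  1  0  1  0  1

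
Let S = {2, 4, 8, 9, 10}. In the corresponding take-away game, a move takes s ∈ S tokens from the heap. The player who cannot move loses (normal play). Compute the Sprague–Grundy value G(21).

1

G(0) = 0
G(1) = mex{} = 0
G(2) = mex{0} = 1
G(3) = mex{0} = 1
G(4) = mex{1,0} = 2
G(5) = mex{1,0} = 2
G(6) = mex{2,1} = 0
G(7) = mex{2,1} = 0
G(8) = mex{0,2,0} = 1
G(9) = mex{0,2,0,0} = 1
G(10) = mex{1,0,1,0,0} = 2
G(11) = mex{1,0,1,1,0} = 2
G(12) = mex{2,1,2,1,1} = 0
G(13) = mex{2,1,2,2,1} = 0
G(14) = mex{0,2,0,2,2} = 1
G(15) = mex{0,2,0,0,2} = 1
G(16) = mex{1,0,1,0,0} = 2
G(17) = mex{1,0,1,1,0} = 2
G(18) = mex{2,1,2,1,1} = 0
G(19) = mex{2,1,2,2,1} = 0
G(20) = mex{0,2,0,2,2} = 1
G(21) = mex{0,2,0,0,2} = 1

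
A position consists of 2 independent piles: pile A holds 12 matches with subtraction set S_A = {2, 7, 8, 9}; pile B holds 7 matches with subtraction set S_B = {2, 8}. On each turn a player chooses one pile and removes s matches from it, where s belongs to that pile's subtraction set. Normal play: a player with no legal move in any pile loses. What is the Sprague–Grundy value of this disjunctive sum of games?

Pile A, S = {2, 7, 8, 9}:
G(0) = 0
G(1) = mex{} = 0
G(2) = mex{0} = 1
G(3) = mex{0} = 1
G(4) = mex{1} = 0
G(5) = mex{1} = 0
G(6) = mex{0} = 1
G(7) = mex{0,0} = 1
G(8) = mex{1,0,0} = 2
G(9) = mex{1,1,0,0} = 2
G(10) = mex{2,1,1,0} = 3
G(11) = mex{2,0,1,1} = 3
G(12) = mex{3,0,0,1} = 2
G_A(12) = 2.
Pile B, S = {2, 8}:
n : 0 1 2 3 4 5 6 7
G : 0 0 1 1 0 0 1 1
G_B(7) = 1.
Combined Grundy value = 2 ⊕ 1 = 3.

3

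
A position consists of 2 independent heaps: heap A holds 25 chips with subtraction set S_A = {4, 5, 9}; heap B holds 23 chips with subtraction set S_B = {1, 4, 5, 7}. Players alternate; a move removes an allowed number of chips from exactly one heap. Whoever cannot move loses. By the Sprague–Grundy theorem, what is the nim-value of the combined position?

Heap A, S = {4, 5, 9}:
G(0) = 0
G(1) = mex{} = 0
G(2) = mex{} = 0
G(3) = mex{} = 0
G(4) = mex{0} = 1
G(5) = mex{0,0} = 1
G(6) = mex{0,0} = 1
G(7) = mex{0,0} = 1
G(8) = mex{1,0} = 2
G(9) = mex{1,1,0} = 2
G(10) = mex{1,1,0} = 2
G(11) = mex{1,1,0} = 2
G(12) = mex{2,1,0} = 3
G(13) = mex{2,2,1} = 0
G(14) = mex{2,2,1} = 0
G(15) = mex{2,2,1} = 0
G(16) = mex{3,2,1} = 0
G(17) = mex{0,3,2} = 1
G(18) = mex{0,0,2} = 1
G(19) = mex{0,0,2} = 1
G(20) = mex{0,0,2} = 1
G(21) = mex{1,0,3} = 2
G(22) = mex{1,1,0} = 2
G(23) = mex{1,1,0} = 2
G(24) = mex{1,1,0} = 2
G(25) = mex{2,1,0} = 3
G_A(25) = 3.
Heap B, S = {1, 4, 5, 7}:
n :  0  1  2  3  4  5  6  7  8  9 10 11 12 13 14 15 16 17 18 19 20 21 22 23
G :  0  1  0  1  2  3  2  3  0  1  0  1  2  3  2  3  0  1  0  1  2  3  2  3
G_B(23) = 3.
Combined Grundy value = 3 ⊕ 3 = 0.

0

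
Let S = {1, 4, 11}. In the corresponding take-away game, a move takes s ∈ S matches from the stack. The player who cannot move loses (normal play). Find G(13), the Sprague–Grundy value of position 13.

1

n :  0  1  2  3  4  5  6  7  8  9 10 11 12 13
G :  0  1  0  1  2  0  1  0  1  2  0  1  0  1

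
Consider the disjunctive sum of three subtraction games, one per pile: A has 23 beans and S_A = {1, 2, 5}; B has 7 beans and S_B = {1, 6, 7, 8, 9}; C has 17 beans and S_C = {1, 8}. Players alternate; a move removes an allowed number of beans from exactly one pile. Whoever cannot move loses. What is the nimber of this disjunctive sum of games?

Pile A, S = {1, 2, 5}:
n :  0  1  2  3  4  5  6  7  8  9 10 11 12 13 14 15 16 17 18 19 20 21 22 23
G :  0  1  2  0  1  2  0  1  2  0  1  2  0  1  2  0  1  2  0  1  2  0  1  2
G_A(23) = 2.
Pile B, S = {1, 6, 7, 8, 9}:
n : 0 1 2 3 4 5 6 7
G : 0 1 0 1 0 1 2 3
G_B(7) = 3.
Pile C, S = {1, 8}:
G(0) = 0
G(1) = mex{0} = 1
G(2) = mex{1} = 0
G(3) = mex{0} = 1
G(4) = mex{1} = 0
G(5) = mex{0} = 1
G(6) = mex{1} = 0
G(7) = mex{0} = 1
G(8) = mex{1,0} = 2
G(9) = mex{2,1} = 0
G(10) = mex{0,0} = 1
G(11) = mex{1,1} = 0
G(12) = mex{0,0} = 1
G(13) = mex{1,1} = 0
G(14) = mex{0,0} = 1
G(15) = mex{1,1} = 0
G(16) = mex{0,2} = 1
G(17) = mex{1,0} = 2
G_C(17) = 2.
Combined Grundy value = 2 ⊕ 3 ⊕ 2 = 3.

3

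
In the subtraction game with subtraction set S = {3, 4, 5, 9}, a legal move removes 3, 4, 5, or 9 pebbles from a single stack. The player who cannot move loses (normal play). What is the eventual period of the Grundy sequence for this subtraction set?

n :  0  1  2  3  4  5  6  7  8  9 10 11 12 13 14 15 16 17 18 19 20 21 22 23 24 25 26 27 28 29
G :  0  0  0  1  1  1  2  2  0  3  3  1  4  2  0  0  0  1  1  1  2  2  0  3  3  1  4  2  0  0
G(n+14) = G(n) holds for n = 0,…,8 (a full window of length max(S) = 9), so the sequence is purely periodic with period 14.

14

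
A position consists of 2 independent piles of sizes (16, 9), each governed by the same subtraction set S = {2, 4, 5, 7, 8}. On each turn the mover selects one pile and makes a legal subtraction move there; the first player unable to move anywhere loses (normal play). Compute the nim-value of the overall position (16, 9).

7

All piles use S = {2, 4, 5, 7, 8}:
n :  0  1  2  3  4  5  6  7  8  9 10 11 12 13 14 15 16
G :  0  0  1  1  2  2  3  3  4  4  0  0  1  1  2  2  3
Pile A: G(16) = 3.
Pile B: G(9) = 4.
Combined Grundy value = 3 ⊕ 4 = 7.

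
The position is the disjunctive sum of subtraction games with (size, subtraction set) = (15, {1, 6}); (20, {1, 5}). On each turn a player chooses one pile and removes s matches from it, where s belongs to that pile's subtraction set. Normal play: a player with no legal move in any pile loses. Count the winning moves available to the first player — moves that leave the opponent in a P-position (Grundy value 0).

Pile A, S = {1, 6}:
G(0) = 0
G(1) = mex{0} = 1
G(2) = mex{1} = 0
G(3) = mex{0} = 1
G(4) = mex{1} = 0
G(5) = mex{0} = 1
G(6) = mex{1,0} = 2
G(7) = mex{2,1} = 0
G(8) = mex{0,0} = 1
G(9) = mex{1,1} = 0
G(10) = mex{0,0} = 1
G(11) = mex{1,1} = 0
G(12) = mex{0,2} = 1
G(13) = mex{1,0} = 2
G(14) = mex{2,1} = 0
G(15) = mex{0,0} = 1
G_A(15) = 1.
Pile B, S = {1, 5}:
G(0) = 0
G(1) = mex{0} = 1
G(2) = mex{1} = 0
G(3) = mex{0} = 1
G(4) = mex{1} = 0
G(5) = mex{0,0} = 1
G(6) = mex{1,1} = 0
G(7) = mex{0,0} = 1
G(8) = mex{1,1} = 0
G(9) = mex{0,0} = 1
G(10) = mex{1,1} = 0
G(11) = mex{0,0} = 1
G(12) = mex{1,1} = 0
G(13) = mex{0,0} = 1
G(14) = mex{1,1} = 0
G(15) = mex{0,0} = 1
G(16) = mex{1,1} = 0
G(17) = mex{0,0} = 1
G(18) = mex{1,1} = 0
G(19) = mex{0,0} = 1
G(20) = mex{1,1} = 0
G_B(20) = 0.
Combined Grundy value = 1 ⊕ 0 = 1.
A winning move leaves total XOR = 0, i.e. changes one component's Grundy value g to g ⊕ X where X is the current total.
Pile A: need g' = 1⊕1 = 0. Options: 15−1→G=0, 15−6→G=0. Hits: 2.
Pile B: need g' = 0⊕1 = 1. Options: 20−1→G=1, 20−5→G=1. Hits: 2.

4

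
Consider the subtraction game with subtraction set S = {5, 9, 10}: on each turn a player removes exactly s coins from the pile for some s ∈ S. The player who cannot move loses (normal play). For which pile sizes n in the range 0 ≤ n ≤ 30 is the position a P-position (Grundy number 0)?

n :  0  1  2  3  4  5  6  7  8  9 10 11 12 13 14 15 16 17 18 19 20 21 22 23 24 25 26 27 28 29 30
G :  0  0  0  0  0  1  1  1  1  1  2  2  2  2  2  0  0  0  0  0  1  1  1  1  1  2  2  2  2  2  0
P-positions are exactly the n with G(n) = 0.

0, 1, 2, 3, 4, 15, 16, 17, 18, 19, 30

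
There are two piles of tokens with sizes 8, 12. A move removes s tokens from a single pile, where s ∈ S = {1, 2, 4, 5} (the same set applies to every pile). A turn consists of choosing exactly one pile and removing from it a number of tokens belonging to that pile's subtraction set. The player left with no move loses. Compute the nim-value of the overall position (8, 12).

2

All piles use S = {1, 2, 4, 5}:
n :  0  1  2  3  4  5  6  7  8  9 10 11 12
G :  0  1  2  0  1  2  0  1  2  0  1  2  0
Pile A: G(8) = 2.
Pile B: G(12) = 0.
Combined Grundy value = 2 ⊕ 0 = 2.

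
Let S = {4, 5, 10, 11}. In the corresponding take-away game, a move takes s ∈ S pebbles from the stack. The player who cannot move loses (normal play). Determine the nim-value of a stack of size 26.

2

G(0) = 0
G(1) = mex{} = 0
G(2) = mex{} = 0
G(3) = mex{} = 0
G(4) = mex{0} = 1
G(5) = mex{0,0} = 1
G(6) = mex{0,0} = 1
G(7) = mex{0,0} = 1
G(8) = mex{1,0} = 2
G(9) = mex{1,1} = 0
G(10) = mex{1,1,0} = 2
G(11) = mex{1,1,0,0} = 2
G(12) = mex{2,1,0,0} = 3
G(13) = mex{0,2,0,0} = 1
G(14) = mex{2,0,1,0} = 3
G(15) = mex{2,2,1,1} = 0
G(16) = mex{3,2,1,1} = 0
G(17) = mex{1,3,1,1} = 0
G(18) = mex{3,1,2,1} = 0
G(19) = mex{0,3,0,2} = 1
G(20) = mex{0,0,2,0} = 1
G(21) = mex{0,0,2,2} = 1
G(22) = mex{0,0,3,2} = 1
G(23) = mex{1,0,1,3} = 2
G(24) = mex{1,1,3,1} = 0
G(25) = mex{1,1,0,3} = 2
G(26) = mex{1,1,0,0} = 2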